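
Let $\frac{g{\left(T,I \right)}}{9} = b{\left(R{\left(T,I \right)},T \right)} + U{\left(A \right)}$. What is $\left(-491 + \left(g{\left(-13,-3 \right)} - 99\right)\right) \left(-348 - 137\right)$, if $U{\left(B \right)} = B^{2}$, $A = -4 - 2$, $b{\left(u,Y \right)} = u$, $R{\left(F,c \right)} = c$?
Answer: $142105$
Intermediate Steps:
$A = -6$ ($A = -4 - 2 = -6$)
$g{\left(T,I \right)} = 324 + 9 I$ ($g{\left(T,I \right)} = 9 \left(I + \left(-6\right)^{2}\right) = 9 \left(I + 36\right) = 9 \left(36 + I\right) = 324 + 9 I$)
$\left(-491 + \left(g{\left(-13,-3 \right)} - 99\right)\right) \left(-348 - 137\right) = \left(-491 + \left(\left(324 + 9 \left(-3\right)\right) - 99\right)\right) \left(-348 - 137\right) = \left(-491 + \left(\left(324 - 27\right) - 99\right)\right) \left(-348 - 137\right) = \left(-491 + \left(297 - 99\right)\right) \left(-348 - 137\right) = \left(-491 + 198\right) \left(-485\right) = \left(-293\right) \left(-485\right) = 142105$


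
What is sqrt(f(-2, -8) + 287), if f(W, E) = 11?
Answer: sqrt(298) ≈ 17.263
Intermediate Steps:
sqrt(f(-2, -8) + 287) = sqrt(11 + 287) = sqrt(298)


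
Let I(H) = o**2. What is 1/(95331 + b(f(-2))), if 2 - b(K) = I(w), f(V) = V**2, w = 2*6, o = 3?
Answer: 1/95324 ≈ 1.0491e-5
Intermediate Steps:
w = 12
I(H) = 9 (I(H) = 3**2 = 9)
b(K) = -7 (b(K) = 2 - 1*9 = 2 - 9 = -7)
1/(95331 + b(f(-2))) = 1/(95331 - 7) = 1/95324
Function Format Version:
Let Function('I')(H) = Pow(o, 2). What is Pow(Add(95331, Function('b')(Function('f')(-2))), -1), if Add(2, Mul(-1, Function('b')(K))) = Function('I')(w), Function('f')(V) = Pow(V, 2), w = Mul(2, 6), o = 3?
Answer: Rational(1, 95324) ≈ 1.0491e-5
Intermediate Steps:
w = 12
Function('I')(H) = 9 (Function('I')(H) = Pow(3, 2) = 9)
Function('b')(K) = -7 (Function('b')(K) = Add(2, Mul(-1, 9)) = Add(2, -9) = -7)
Pow(Add(95331, Function('b')(Function('f')(-2))), -1) = Pow(Add(95331, -7), -1) = Pow(95324, -1) = Rational(1, 95324)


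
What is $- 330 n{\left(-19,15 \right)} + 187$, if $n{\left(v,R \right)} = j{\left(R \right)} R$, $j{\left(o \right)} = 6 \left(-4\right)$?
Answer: $118987$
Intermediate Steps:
$j{\left(o \right)} = -24$
$n{\left(v,R \right)} = - 24 R$
$- 330 n{\left(-19,15 \right)} + 187 = - 330 \left(\left(-24\right) 15\right) + 187 = \left(-330\right) \left(-360\right) + 187 = 118800 + 187 = 118987$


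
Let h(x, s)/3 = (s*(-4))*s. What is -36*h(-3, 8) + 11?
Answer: 27659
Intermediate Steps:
h(x, s) = -12*s**2 (h(x, s) = 3*((s*(-4))*s) = 3*((-4*s)*s) = 3*(-4*s**2) = -12*s**2)
-36*h(-3, 8) + 11 = -(-432)*8**2 + 11 = -(-432)*64 + 11 = -36*(-768) + 11 = 27648 + 11 = 27659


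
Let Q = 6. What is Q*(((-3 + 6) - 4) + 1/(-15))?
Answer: -32/5 ≈ -6.4000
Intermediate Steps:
Q*(((-3 + 6) - 4) + 1/(-15)) = 6*(((-3 + 6) - 4) + 1/(-15)) = 6*((3 - 4) - 1/15) = 6*(-1 - 1/15) = 6*(-16/15) = -32/5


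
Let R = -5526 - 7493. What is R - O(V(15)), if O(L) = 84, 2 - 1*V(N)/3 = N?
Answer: -13103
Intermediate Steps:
V(N) = 6 - 3*N
R = -13019
R - O(V(15)) = -13019 - 1*84 = -13019 - 84 = -13103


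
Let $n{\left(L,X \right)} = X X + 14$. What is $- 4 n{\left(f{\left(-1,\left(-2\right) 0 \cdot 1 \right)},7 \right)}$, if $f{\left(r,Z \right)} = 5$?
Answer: $-252$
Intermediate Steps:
$n{\left(L,X \right)} = 14 + X^{2}$ ($n{\left(L,X \right)} = X^{2} + 14 = 14 + X^{2}$)
$- 4 n{\left(f{\left(-1,\left(-2\right) 0 \cdot 1 \right)},7 \right)} = - 4 \left(14 + 7^{2}\right) = - 4 \left(14 + 49\right) = \left(-4\right) 63 = -252$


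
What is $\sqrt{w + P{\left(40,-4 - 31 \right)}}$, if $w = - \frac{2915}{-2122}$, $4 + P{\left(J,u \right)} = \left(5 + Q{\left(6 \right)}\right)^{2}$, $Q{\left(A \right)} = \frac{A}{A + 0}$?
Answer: $\frac{\sqrt{150277918}}{2122} \approx 5.777$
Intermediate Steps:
$Q{\left(A \right)} = 1$ ($Q{\left(A \right)} = \frac{A}{A} = 1$)
$P{\left(J,u \right)} = 32$ ($P{\left(J,u \right)} = -4 + \left(5 + 1\right)^{2} = -4 + 6^{2} = -4 + 36 = 32$)
$w = \frac{2915}{2122}$ ($w = \left(-2915\right) \left(- \frac{1}{2122}\right) = \frac{2915}{2122} \approx 1.3737$)
$\sqrt{w + P{\left(40,-4 - 31 \right)}} = \sqrt{\frac{2915}{2122} + 32} = \sqrt{\frac{70819}{2122}} = \frac{\sqrt{150277918}}{2122}$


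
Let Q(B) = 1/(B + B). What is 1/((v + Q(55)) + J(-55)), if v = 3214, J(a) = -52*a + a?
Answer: 110/662091 ≈ 0.00016614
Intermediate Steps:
J(a) = -51*a
Q(B) = 1/(2*B)
1/((v + Q(55)) + J(-55)) = 1/((3214 + (½)/55) - 51*(-55)) = 1/((3214 + (½)*(1/55)) + 2805) = 1/((3214 + 1/110) + 2805) = 1/(353541/110 + 2805) = 1/(662091/110) = 110/662091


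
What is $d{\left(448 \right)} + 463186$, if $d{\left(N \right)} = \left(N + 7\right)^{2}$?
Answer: $670211$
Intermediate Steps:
$d{\left(N \right)} = \left(7 + N\right)^{2}$
$d{\left(448 \right)} + 463186 = \left(7 + 448\right)^{2} + 463186 = 455^{2} + 463186 = 207025 + 463186 = 670211$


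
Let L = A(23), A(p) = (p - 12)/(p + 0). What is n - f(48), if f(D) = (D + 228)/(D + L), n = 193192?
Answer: 215402732/1115 ≈ 1.9319e+5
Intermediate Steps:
A(p) = (-12 + p)/p
L = 11/23 (L = (-12 + 23)/23 = (1/23)*11 = 11/23 ≈ 0.47826)
f(D) = (228 + D)/(11/23 + D) (f(D) = (D + 228)/(D + 11/23) = (228 + D)/(11/23 + D))
n - f(48) = 193192 - 23*(228 + 48)/(11 + 23*48) = 193192 - 23*276/(11 + 1104) = 193192 - 23*276/1115 = 193192 - 1*6348/1115 = 193192 - 6348/1115 = 215402732/1115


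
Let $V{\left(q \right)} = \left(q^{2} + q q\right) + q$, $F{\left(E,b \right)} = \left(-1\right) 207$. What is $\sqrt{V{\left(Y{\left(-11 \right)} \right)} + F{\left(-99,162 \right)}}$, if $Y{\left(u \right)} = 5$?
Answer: $2 i \sqrt{38} \approx 12.329 i$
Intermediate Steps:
$F{\left(E,b \right)} = -207$
$V{\left(q \right)} = q + 2 q^{2}$ ($V{\left(q \right)} = \left(q^{2} + q^{2}\right) + q = 2 q^{2} + q = q + 2 q^{2}$)
$\sqrt{V{\left(Y{\left(-11 \right)} \right)} + F{\left(-99,162 \right)}} = \sqrt{5 \left(1 + 2 \cdot 5\right) - 207} = \sqrt{5 \left(1 + 10\right) - 207} = \sqrt{5 \cdot 11 - 207} = \sqrt{55 - 207} = \sqrt{-152} = 2 i \sqrt{38}$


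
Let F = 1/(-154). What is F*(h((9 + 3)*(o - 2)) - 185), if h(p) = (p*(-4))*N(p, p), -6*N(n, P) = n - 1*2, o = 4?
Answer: -167/154 ≈ -1.0844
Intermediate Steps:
N(n, P) = 1/3 - n/6 (N(n, P) = -(n - 1*2)/6 = -(n - 2)/6 = -(-2 + n)/6 = 1/3 - n/6)
h(p) = -4*p*(1/3 - p/6) (h(p) = (p*(-4))*(1/3 - p/6) = (-4*p)*(1/3 - p/6) = -4*p*(1/3 - p/6))
F = -1/154 ≈ -0.0064935
F*(h((9 + 3)*(o - 2)) - 185) = -(2*((9 + 3)*(4 - 2))*(-2 + (9 + 3)*(4 - 2))/3 - 185)/154 = -(2*(12*2)*(-2 + 12*2)/3 - 185)/154 = -((2/3)*24*(-2 + 24) - 185)/154 = -((2/3)*24*22 - 185)/154 = -(352 - 185)/154 = -1/154*167 = -167/154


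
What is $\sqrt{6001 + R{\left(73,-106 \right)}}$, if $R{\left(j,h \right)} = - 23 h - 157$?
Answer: $\sqrt{8282} \approx 91.005$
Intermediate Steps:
$R{\left(j,h \right)} = -157 - 23 h$
$\sqrt{6001 + R{\left(73,-106 \right)}} = \sqrt{6001 - -2281} = \sqrt{6001 + \left(-157 + 2438\right)} = \sqrt{6001 + 2281} = \sqrt{8282}$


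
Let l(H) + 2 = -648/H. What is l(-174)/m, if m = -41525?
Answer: -2/48169 ≈ -4.1520e-5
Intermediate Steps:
l(H) = -2 - 648/H
l(-174)/m = (-2 - 648/(-174))/(-41525) = (-2 - 648*(-1/174))*(-1/41525) = (-2 + 108/29)*(-1/41525) = (50/29)*(-1/41525) = -2/48169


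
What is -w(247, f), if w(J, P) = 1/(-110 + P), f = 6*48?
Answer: -1/178 ≈ -0.0056180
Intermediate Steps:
f = 288
-w(247, f) = -1/(-110 + 288) = -1/178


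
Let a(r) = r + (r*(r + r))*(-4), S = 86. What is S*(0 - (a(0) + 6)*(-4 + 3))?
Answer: 516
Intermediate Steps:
a(r) = r - 8*r**2 (a(r) = r + (r*(2*r))*(-4) = r + (2*r**2)*(-4) = r - 8*r**2)
S*(0 - (a(0) + 6)*(-4 + 3)) = 86*(0 - (0*(1 - 8*0) + 6)*(-4 + 3)) = 86*(0 - (0*(1 + 0) + 6)*(-1)) = 86*(0 - (0*1 + 6)*(-1)) = 86*(0 - (0 + 6)*(-1)) = 86*(0 - 6*(-1)) = 86*(0 - 1*(-6)) = 86*(0 + 6) = 86*6 = 516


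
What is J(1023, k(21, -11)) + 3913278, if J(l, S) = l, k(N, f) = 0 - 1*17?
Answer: 3914301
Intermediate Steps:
k(N, f) = -17 (k(N, f) = 0 - 17 = -17)
J(1023, k(21, -11)) + 3913278 = 1023 + 3913278 = 3914301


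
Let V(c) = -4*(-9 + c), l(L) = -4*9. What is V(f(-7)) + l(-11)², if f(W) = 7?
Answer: 1304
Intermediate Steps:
l(L) = -36
V(c) = 36 - 4*c
V(f(-7)) + l(-11)² = (36 - 4*7) + (-36)² = (36 - 28) + 1296 = 8 + 1296 = 1304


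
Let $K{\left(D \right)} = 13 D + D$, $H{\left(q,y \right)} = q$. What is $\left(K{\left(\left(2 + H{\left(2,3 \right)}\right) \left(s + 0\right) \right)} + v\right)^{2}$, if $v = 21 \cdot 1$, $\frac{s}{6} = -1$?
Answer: $99225$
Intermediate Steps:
$s = -6$ ($s = 6 \left(-1\right) = -6$)
$K{\left(D \right)} = 14 D$
$v = 21$
$\left(K{\left(\left(2 + H{\left(2,3 \right)}\right) \left(s + 0\right) \right)} + v\right)^{2} = \left(14 \left(2 + 2\right) \left(-6 + 0\right) + 21\right)^{2} = \left(14 \cdot 4 \left(-6\right) + 21\right)^{2} = \left(14 \left(-24\right) + 21\right)^{2} = \left(-336 + 21\right)^{2} = \left(-315\right)^{2} = 99225$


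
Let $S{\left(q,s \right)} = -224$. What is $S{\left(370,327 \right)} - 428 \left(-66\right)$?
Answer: $28024$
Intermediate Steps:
$S{\left(370,327 \right)} - 428 \left(-66\right) = -224 - 428 \left(-66\right) = -224 - -28248 = -224 + 28248 = 28024$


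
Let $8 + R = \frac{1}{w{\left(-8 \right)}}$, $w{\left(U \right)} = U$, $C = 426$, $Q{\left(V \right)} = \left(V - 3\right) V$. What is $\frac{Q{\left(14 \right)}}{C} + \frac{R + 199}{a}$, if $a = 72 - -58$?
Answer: $\frac{405331}{221520} \approx 1.8298$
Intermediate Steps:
$Q{\left(V \right)} = V \left(-3 + V\right)$ ($Q{\left(V \right)} = \left(-3 + V\right) V = V \left(-3 + V\right)$)
$a = 130$ ($a = 72 + 58 = 130$)
$R = - \frac{65}{8}$ ($R = -8 + \frac{1}{-8} = -8 - \frac{1}{8} = - \frac{65}{8} \approx -8.125$)
$\frac{Q{\left(14 \right)}}{C} + \frac{R + 199}{a} = \frac{14 \left(-3 + 14\right)}{426} + \frac{- \frac{65}{8} + 199}{130} = 14 \cdot 11 \cdot \frac{1}{426} + \frac{1527}{8} \cdot \frac{1}{130} = 154 \cdot \frac{1}{426} + \frac{1527}{1040} = \frac{77}{213} + \frac{1527}{1040} = \frac{405331}{221520}$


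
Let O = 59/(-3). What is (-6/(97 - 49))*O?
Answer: 59/24 ≈ 2.4583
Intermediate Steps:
O = -59/3 (O = 59*(-⅓) = -59/3 ≈ -19.667)
(-6/(97 - 49))*O = (-6/(97 - 49))*(-59/3) = (-6/48)*(-59/3) = ((1/48)*(-6))*(-59/3) = -⅛*(-59/3) = 59/24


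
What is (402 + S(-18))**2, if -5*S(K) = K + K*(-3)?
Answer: 3896676/25 ≈ 1.5587e+5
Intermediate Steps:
S(K) = 2*K/5 (S(K) = -(K + K*(-3))/5 = -(K - 3*K)/5 = -(-2)*K/5 = 2*K/5)
(402 + S(-18))**2 = (402 + (2/5)*(-18))**2 = (402 - 36/5)**2 = (1974/5)**2 = 3896676/25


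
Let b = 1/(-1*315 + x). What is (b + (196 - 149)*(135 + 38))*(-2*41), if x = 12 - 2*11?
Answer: -216691068/325 ≈ -6.6674e+5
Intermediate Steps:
x = -10 (x = 12 - 22 = -10)
b = -1/325 (b = 1/(-1*315 - 10) = 1/(-315 - 10) = 1/(-325) = -1/325 ≈ -0.0030769)
(b + (196 - 149)*(135 + 38))*(-2*41) = (-1/325 + (196 - 149)*(135 + 38))*(-2*41) = (-1/325 + 47*173)*(-82) = (-1/325 + 8131)*(-82) = (2642574/325)*(-82) = -216691068/325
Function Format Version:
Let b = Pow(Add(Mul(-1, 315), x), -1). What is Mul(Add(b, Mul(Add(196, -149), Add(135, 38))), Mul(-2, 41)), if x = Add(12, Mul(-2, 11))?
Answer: Rational(-216691068, 325) ≈ -6.6674e+5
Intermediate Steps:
x = -10 (x = Add(12, -22) = -10)
b = Rational(-1, 325) (b = Pow(Add(Mul(-1, 315), -10), -1) = Pow(Add(-315, -10), -1) = Pow(-325, -1) = Rational(-1, 325) ≈ -0.0030769)
Mul(Add(b, Mul(Add(196, -149), Add(135, 38))), Mul(-2, 41)) = Mul(Add(Rational(-1, 325), Mul(Add(196, -149), Add(135, 38))), Mul(-2, 41)) = Mul(Add(Rational(-1, 325), Mul(47, 173)), -82) = Mul(Add(Rational(-1, 325), 8131), -82) = Mul(Rational(2642574, 325), -82) = Rational(-216691068, 325)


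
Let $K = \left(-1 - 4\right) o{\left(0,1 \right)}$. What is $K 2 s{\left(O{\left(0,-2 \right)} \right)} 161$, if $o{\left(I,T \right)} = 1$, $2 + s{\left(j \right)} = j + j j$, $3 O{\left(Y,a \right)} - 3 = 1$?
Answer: $- \frac{16100}{9} \approx -1788.9$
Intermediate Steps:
$O{\left(Y,a \right)} = \frac{4}{3}$ ($O{\left(Y,a \right)} = 1 + \frac{1}{3} \cdot 1 = 1 + \frac{1}{3} = \frac{4}{3}$)
$s{\left(j \right)} = -2 + j + j^{2}$ ($s{\left(j \right)} = -2 + \left(j + j j\right) = -2 + \left(j + j^{2}\right) = -2 + j + j^{2}$)
$K = -5$ ($K = \left(-1 - 4\right) 1 = \left(-5\right) 1 = -5$)
$K 2 s{\left(O{\left(0,-2 \right)} \right)} 161 = \left(-5\right) 2 \left(-2 + \frac{4}{3} + \left(\frac{4}{3}\right)^{2}\right) 161 = - 10 \left(-2 + \frac{4}{3} + \frac{16}{9}\right) 161 = \left(-10\right) \frac{10}{9} \cdot 161 = \left(- \frac{100}{9}\right) 161 = - \frac{16100}{9}$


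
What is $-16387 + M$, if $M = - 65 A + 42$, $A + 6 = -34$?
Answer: $-13745$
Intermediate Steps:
$A = -40$ ($A = -6 - 34 = -40$)
$M = 2642$ ($M = \left(-65\right) \left(-40\right) + 42 = 2600 + 42 = 2642$)
$-16387 + M = -16387 + 2642 = -13745$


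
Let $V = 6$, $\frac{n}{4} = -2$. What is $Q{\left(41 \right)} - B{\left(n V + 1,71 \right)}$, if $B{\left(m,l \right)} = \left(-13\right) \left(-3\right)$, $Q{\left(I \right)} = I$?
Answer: $2$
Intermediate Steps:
$n = -8$ ($n = 4 \left(-2\right) = -8$)
$B{\left(m,l \right)} = 39$
$Q{\left(41 \right)} - B{\left(n V + 1,71 \right)} = 41 - 39 = 2$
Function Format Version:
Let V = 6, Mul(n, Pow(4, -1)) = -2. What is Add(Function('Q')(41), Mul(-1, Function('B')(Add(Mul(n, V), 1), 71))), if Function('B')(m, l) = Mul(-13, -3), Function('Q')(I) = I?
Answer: 2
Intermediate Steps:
n = -8 (n = Mul(4, -2) = -8)
Function('B')(m, l) = 39
Add(Function('Q')(41), Mul(-1, Function('B')(Add(Mul(n, V), 1), 71))) = Add(41, Mul(-1, 39)) = Add(41, -39) = 2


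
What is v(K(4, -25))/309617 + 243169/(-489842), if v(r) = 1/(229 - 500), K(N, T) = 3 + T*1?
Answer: -20403388939825/41100784249294 ≈ -0.49642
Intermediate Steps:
K(N, T) = 3 + T
v(r) = -1/271 (v(r) = 1/(-271) = -1/271)
v(K(4, -25))/309617 + 243169/(-489842) = -1/271/309617 + 243169/(-489842) = -1/271*1/309617 + 243169*(-1/489842) = -1/83906207 - 243169/489842 = -20403388939825/41100784249294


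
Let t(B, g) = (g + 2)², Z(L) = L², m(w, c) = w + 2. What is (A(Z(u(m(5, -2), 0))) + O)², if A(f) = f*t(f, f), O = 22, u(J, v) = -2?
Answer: 27556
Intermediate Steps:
m(w, c) = 2 + w
t(B, g) = (2 + g)²
A(f) = f*(2 + f)²
(A(Z(u(m(5, -2), 0))) + O)² = ((-2)²*(2 + (-2)²)² + 22)² = (4*(2 + 4)² + 22)² = (4*6² + 22)² = (4*36 + 22)² = (144 + 22)² = 166² = 27556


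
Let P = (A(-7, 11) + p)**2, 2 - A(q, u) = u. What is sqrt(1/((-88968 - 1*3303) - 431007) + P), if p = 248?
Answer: sqrt(1737873836040454)/174426 ≈ 239.00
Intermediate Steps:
A(q, u) = 2 - u
P = 57121 (P = ((2 - 1*11) + 248)**2 = ((2 - 11) + 248)**2 = (-9 + 248)**2 = 239**2 = 57121)
sqrt(1/((-88968 - 1*3303) - 431007) + P) = sqrt(1/((-88968 - 1*3303) - 431007) + 57121) = sqrt(1/((-88968 - 3303) - 431007) + 57121) = sqrt(1/(-92271 - 431007) + 57121) = sqrt(1/(-523278) + 57121) = sqrt(-1/523278 + 57121) = sqrt(29890162637/523278) = sqrt(1737873836040454)/174426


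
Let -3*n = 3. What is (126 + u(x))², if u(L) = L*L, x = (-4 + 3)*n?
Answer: 16129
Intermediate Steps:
n = -1 (n = -⅓*3 = -1)
x = 1 (x = (-4 + 3)*(-1) = -1*(-1) = 1)
u(L) = L²
(126 + u(x))² = (126 + 1²)² = (126 + 1)² = 127² = 16129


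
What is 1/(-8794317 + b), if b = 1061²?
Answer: -1/7668596 ≈ -1.3040e-7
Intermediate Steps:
b = 1125721
1/(-8794317 + b) = 1/(-8794317 + 1125721) = 1/(-7668596) = -1/7668596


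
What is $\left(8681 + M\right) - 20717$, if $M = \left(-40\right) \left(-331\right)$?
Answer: $1204$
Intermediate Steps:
$M = 13240$
$\left(8681 + M\right) - 20717 = \left(8681 + 13240\right) - 20717 = 21921 - 20717 = 1204$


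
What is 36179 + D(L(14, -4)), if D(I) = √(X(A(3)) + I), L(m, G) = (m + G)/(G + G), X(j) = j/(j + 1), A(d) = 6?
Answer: 36179 + I*√77/14 ≈ 36179.0 + 0.62678*I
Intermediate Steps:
X(j) = j/(1 + j)
L(m, G) = (G + m)/(2*G) (L(m, G) = (G + m)/((2*G)) = (G + m)*(1/(2*G)) = (G + m)/(2*G))
D(I) = √(6/7 + I) (D(I) = √(6/(1 + 6) + I) = √(6/7 + I))
36179 + D(L(14, -4)) = 36179 + √(42 + 49*((½)*(-4 + 14)/(-4)))/7 = 36179 + √(42 + 49*((½)*(-¼)*10))/7 = 36179 + √(42 + 49*(-5/4))/7 = 36179 + √(42 - 245/4)/7 = 36179 + √(-77/4)/7 = 36179 + (I*√77/2)/7 = 36179 + I*√77/14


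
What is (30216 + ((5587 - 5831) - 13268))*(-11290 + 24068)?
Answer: 213443712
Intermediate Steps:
(30216 + ((5587 - 5831) - 13268))*(-11290 + 24068) = (30216 + (-244 - 13268))*12778 = (30216 - 13512)*12778 = 16704*12778 = 213443712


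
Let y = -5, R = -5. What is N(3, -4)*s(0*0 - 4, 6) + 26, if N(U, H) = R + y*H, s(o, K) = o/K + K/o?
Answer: -13/2 ≈ -6.5000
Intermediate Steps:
s(o, K) = K/o + o/K
N(U, H) = -5 - 5*H
N(3, -4)*s(0*0 - 4, 6) + 26 = (-5 - 5*(-4))*(6/(0*0 - 4) + (0*0 - 4)/6) + 26 = (-5 + 20)*(6/(0 - 4) + (0 - 4)*(⅙)) + 26 = 15*(6/(-4) - 4*⅙) + 26 = 15*(6*(-¼) - ⅔) + 26 = 15*(-3/2 - ⅔) + 26 = 15*(-13/6) + 26 = -65/2 + 26 = -13/2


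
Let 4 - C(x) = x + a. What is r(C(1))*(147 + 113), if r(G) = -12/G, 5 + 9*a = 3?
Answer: -28080/29 ≈ -968.28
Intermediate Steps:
a = -2/9 (a = -5/9 + (⅑)*3 = -5/9 + ⅓ = -2/9 ≈ -0.22222)
C(x) = 38/9 - x (C(x) = 4 - (x - 2/9) = 4 - (-2/9 + x) = 4 + (2/9 - x) = 38/9 - x)
r(C(1))*(147 + 113) = (-12/(38/9 - 1*1))*(147 + 113) = -12/(38/9 - 1)*260 = -12/29/9*260 = -12*9/29*260 = -108/29*260 = -28080/29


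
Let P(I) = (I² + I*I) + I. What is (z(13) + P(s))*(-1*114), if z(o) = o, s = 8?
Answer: -16986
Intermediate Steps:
P(I) = I + 2*I² (P(I) = (I² + I²) + I = 2*I² + I = I + 2*I²)
(z(13) + P(s))*(-1*114) = (13 + 8*(1 + 2*8))*(-1*114) = (13 + 8*(1 + 16))*(-114) = (13 + 8*17)*(-114) = (13 + 136)*(-114) = 149*(-114) = -16986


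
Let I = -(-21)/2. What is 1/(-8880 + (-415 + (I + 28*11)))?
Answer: -2/17953 ≈ -0.00011140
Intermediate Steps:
I = 21/2 (I = -(-21)/2 = -7*(-3/2) = 21/2 ≈ 10.500)
1/(-8880 + (-415 + (I + 28*11))) = 1/(-8880 + (-415 + (21/2 + 28*11))) = 1/(-8880 + (-415 + (21/2 + 308))) = 1/(-8880 + (-415 + 637/2)) = 1/(-8880 - 193/2) = 1/(-17953/2) = -2/17953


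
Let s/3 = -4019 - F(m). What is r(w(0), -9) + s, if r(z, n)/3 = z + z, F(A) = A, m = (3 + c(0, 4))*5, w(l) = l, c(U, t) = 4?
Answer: -12162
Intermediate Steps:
m = 35 (m = (3 + 4)*5 = 7*5 = 35)
r(z, n) = 6*z (r(z, n) = 3*(z + z) = 3*(2*z) = 6*z)
s = -12162 (s = 3*(-4019 - 1*35) = 3*(-4019 - 35) = 3*(-4054) = -12162)
r(w(0), -9) + s = 6*0 - 12162 = 0 - 12162 = -12162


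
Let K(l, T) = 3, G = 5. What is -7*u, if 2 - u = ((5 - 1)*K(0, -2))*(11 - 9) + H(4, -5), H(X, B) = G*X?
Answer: 294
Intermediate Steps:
H(X, B) = 5*X
u = -42 (u = 2 - (((5 - 1)*3)*(11 - 9) + 5*4) = 2 - ((4*3)*2 + 20) = 2 - (12*2 + 20) = 2 - (24 + 20) = 2 - 1*44 = 2 - 44 = -42)
-7*u = -7*(-42) = 294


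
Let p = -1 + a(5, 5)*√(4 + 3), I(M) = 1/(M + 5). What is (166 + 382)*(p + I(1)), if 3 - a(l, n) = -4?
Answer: -1370/3 + 3836*√7 ≈ 9692.4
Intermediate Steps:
I(M) = 1/(5 + M)
a(l, n) = 7 (a(l, n) = 3 - 1*(-4) = 3 + 4 = 7)
p = -1 + 7*√7 (p = -1 + 7*√(4 + 3) = -1 + 7*√7 ≈ 17.520)
(166 + 382)*(p + I(1)) = (166 + 382)*((-1 + 7*√7) + 1/(5 + 1)) = 548*((-1 + 7*√7) + 1/6) = 548*((-1 + 7*√7) + ⅙) = 548*(-⅚ + 7*√7) = -1370/3 + 3836*√7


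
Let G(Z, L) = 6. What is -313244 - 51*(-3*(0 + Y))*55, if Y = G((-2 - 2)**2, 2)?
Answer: -262754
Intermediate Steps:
Y = 6
-313244 - 51*(-3*(0 + Y))*55 = -313244 - 51*(-3*(0 + 6))*55 = -313244 - 51*(-3*6)*55 = -313244 - 51*(-18)*55 = -313244 - (-918)*55 = -313244 - 1*(-50490) = -313244 + 50490 = -262754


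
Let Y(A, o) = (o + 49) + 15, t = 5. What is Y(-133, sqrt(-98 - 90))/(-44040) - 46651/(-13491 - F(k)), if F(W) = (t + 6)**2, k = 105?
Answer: 256704859/74934060 - I*sqrt(47)/22020 ≈ 3.4257 - 0.00031134*I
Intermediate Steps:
F(W) = 121 (F(W) = (5 + 6)**2 = 11**2 = 121)
Y(A, o) = 64 + o (Y(A, o) = (49 + o) + 15 = 64 + o)
Y(-133, sqrt(-98 - 90))/(-44040) - 46651/(-13491 - F(k)) = (64 + sqrt(-98 - 90))/(-44040) - 46651/(-13491 - 1*121) = (64 + sqrt(-188))*(-1/44040) - 46651/(-13491 - 121) = (64 + 2*I*sqrt(47))*(-1/44040) - 46651/(-13612) = (-8/5505 - I*sqrt(47)/22020) - 46651*(-1/13612) = (-8/5505 - I*sqrt(47)/22020) + 46651/13612 = 256704859/74934060 - I*sqrt(47)/22020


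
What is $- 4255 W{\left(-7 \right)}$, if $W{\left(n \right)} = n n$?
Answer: $-208495$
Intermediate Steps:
$W{\left(n \right)} = n^{2}$
$- 4255 W{\left(-7 \right)} = - 4255 \left(-7\right)^{2} = \left(-4255\right) 49 = -208495$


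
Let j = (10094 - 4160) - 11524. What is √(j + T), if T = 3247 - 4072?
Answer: I*√6415 ≈ 80.094*I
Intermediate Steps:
T = -825
j = -5590 (j = 5934 - 11524 = -5590)
√(j + T) = √(-5590 - 825) = √(-6415) = I*√6415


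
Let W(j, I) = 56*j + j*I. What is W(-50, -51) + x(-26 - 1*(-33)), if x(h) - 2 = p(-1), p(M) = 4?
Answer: -244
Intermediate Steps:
x(h) = 6 (x(h) = 2 + 4 = 6)
W(j, I) = 56*j + I*j
W(-50, -51) + x(-26 - 1*(-33)) = -50*(56 - 51) + 6 = -50*5 + 6 = -250 + 6 = -244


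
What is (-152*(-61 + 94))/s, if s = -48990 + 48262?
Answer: 627/91 ≈ 6.8901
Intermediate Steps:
s = -728
(-152*(-61 + 94))/s = -152*(-61 + 94)/(-728) = -152*33*(-1/728) = -5016*(-1/728) = 627/91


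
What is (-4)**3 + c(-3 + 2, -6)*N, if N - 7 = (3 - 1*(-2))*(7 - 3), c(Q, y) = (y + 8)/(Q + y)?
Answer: -502/7 ≈ -71.714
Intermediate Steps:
c(Q, y) = (8 + y)/(Q + y)
N = 27 (N = 7 + (3 - 1*(-2))*(7 - 3) = 7 + (3 + 2)*4 = 7 + 5*4 = 7 + 20 = 27)
(-4)**3 + c(-3 + 2, -6)*N = (-4)**3 + ((8 - 6)/((-3 + 2) - 6))*27 = -64 + (2/(-1 - 6))*27 = -64 + (2/(-7))*27 = -64 - 1/7*2*27 = -64 - 2/7*27 = -64 - 54/7 = -502/7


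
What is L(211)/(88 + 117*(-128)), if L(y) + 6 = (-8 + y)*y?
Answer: -42827/14888 ≈ -2.8766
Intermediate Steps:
L(y) = -6 + y*(-8 + y) (L(y) = -6 + (-8 + y)*y = -6 + y*(-8 + y))
L(211)/(88 + 117*(-128)) = (-6 + 211**2 - 8*211)/(88 + 117*(-128)) = (-6 + 44521 - 1688)/(88 - 14976) = 42827/(-14888) = 42827*(-1/14888) = -42827/14888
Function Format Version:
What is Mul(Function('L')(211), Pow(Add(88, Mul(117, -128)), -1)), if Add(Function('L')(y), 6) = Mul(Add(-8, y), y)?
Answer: Rational(-42827, 14888) ≈ -2.8766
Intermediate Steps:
Function('L')(y) = Add(-6, Mul(y, Add(-8, y))) (Function('L')(y) = Add(-6, Mul(Add(-8, y), y)) = Add(-6, Mul(y, Add(-8, y))))
Mul(Function('L')(211), Pow(Add(88, Mul(117, -128)), -1)) = Mul(Add(-6, Pow(211, 2), Mul(-8, 211)), Pow(Add(88, Mul(117, -128)), -1)) = Mul(Add(-6, 44521, -1688), Pow(Add(88, -14976), -1)) = Mul(42827, Pow(-14888, -1)) = Mul(42827, Rational(-1, 14888)) = Rational(-42827, 14888)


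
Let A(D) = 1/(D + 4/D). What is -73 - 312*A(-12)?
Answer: -1765/37 ≈ -47.703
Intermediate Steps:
-73 - 312*A(-12) = -73 - (-3744)/(4 + (-12)**2) = -73 - (-3744)/(4 + 144) = -73 - (-3744)/148 = -73 - 312*(-3/37) = -73 + 936/37 = -1765/37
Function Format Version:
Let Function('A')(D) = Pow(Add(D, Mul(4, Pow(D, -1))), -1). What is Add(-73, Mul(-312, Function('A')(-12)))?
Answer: Rational(-1765, 37) ≈ -47.703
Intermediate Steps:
Add(-73, Mul(-312, Function('A')(-12))) = Add(-73, Mul(-312, Mul(-12, Pow(Add(4, Pow(-12, 2)), -1)))) = Add(-73, Mul(-312, Mul(-12, Pow(Add(4, 144), -1)))) = Add(-73, Mul(-312, Mul(-12, Pow(148, -1)))) = Add(-73, Mul(-312, Mul(-12, Rational(1, 148)))) = Add(-73, Mul(-312, Rational(-3, 37))) = Add(-73, Rational(936, 37)) = Rational(-1765, 37)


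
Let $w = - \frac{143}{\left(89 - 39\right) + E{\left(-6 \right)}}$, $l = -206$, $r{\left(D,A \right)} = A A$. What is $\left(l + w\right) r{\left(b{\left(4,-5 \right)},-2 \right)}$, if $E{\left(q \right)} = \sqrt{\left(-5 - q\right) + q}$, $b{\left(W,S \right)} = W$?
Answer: $\frac{4 \left(- 206 \sqrt{5} + 10443 i\right)}{\sqrt{5} - 50 i} \approx -835.42 + 0.51059 i$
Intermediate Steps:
$r{\left(D,A \right)} = A^{2}$
$E{\left(q \right)} = i \sqrt{5}$ ($E{\left(q \right)} = \sqrt{-5} = i \sqrt{5}$)
$w = - \frac{143}{50 + i \sqrt{5}}$ ($w = - \frac{143}{\left(89 - 39\right) + i \sqrt{5}} = - \frac{143}{50 + i \sqrt{5}} \approx -2.8543 + 0.12765 i$)
$\left(l + w\right) r{\left(b{\left(4,-5 \right)},-2 \right)} = \left(-206 - \left(\frac{1430}{501} - \frac{143 i \sqrt{5}}{2505}\right)\right) \left(-2\right)^{2} = \left(- \frac{104636}{501} + \frac{143 i \sqrt{5}}{2505}\right) 4 = - \frac{418544}{501} + \frac{572 i \sqrt{5}}{2505}$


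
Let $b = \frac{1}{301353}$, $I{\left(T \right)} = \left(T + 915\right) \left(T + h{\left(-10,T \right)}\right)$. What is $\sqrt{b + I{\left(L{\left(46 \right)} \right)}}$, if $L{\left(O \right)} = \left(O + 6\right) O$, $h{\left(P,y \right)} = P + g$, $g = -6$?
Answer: $\frac{\sqrt{713561927183637441}}{301353} \approx 2803.1$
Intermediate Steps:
$h{\left(P,y \right)} = -6 + P$ ($h{\left(P,y \right)} = P - 6 = -6 + P$)
$L{\left(O \right)} = O \left(6 + O\right)$ ($L{\left(O \right)} = \left(6 + O\right) O = O \left(6 + O\right)$)
$I{\left(T \right)} = \left(-16 + T\right) \left(915 + T\right)$ ($I{\left(T \right)} = \left(T + 915\right) \left(T - 16\right) = \left(915 + T\right) \left(T - 16\right) = \left(915 + T\right) \left(-16 + T\right) = \left(-16 + T\right) \left(915 + T\right)$)
$b = \frac{1}{301353} \approx 3.3184 \cdot 10^{-6}$
$\sqrt{b + I{\left(L{\left(46 \right)} \right)}} = \sqrt{\frac{1}{301353} + \left(-14640 + \left(46 \left(6 + 46\right)\right)^{2} + 899 \cdot 46 \left(6 + 46\right)\right)} = \sqrt{\frac{1}{301353} + \left(-14640 + \left(46 \cdot 52\right)^{2} + 899 \cdot 46 \cdot 52\right)} = \sqrt{\frac{1}{301353} + \left(-14640 + 2392^{2} + 899 \cdot 2392\right)} = \sqrt{\frac{1}{301353} + \left(-14640 + 5721664 + 2150408\right)} = \sqrt{\frac{1}{301353} + 7857432} = \sqrt{\frac{2367860705497}{301353}} = \frac{\sqrt{713561927183637441}}{301353}$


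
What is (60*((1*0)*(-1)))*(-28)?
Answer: 0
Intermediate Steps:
(60*((1*0)*(-1)))*(-28) = (60*(0*(-1)))*(-28) = (60*0)*(-28) = 0*(-28) = 0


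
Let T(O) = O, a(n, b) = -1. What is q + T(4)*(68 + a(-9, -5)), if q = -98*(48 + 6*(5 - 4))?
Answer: -5024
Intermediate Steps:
q = -5292 (q = -98*(48 + 6*1) = -98*(48 + 6) = -98*54 = -5292)
q + T(4)*(68 + a(-9, -5)) = -5292 + 4*(68 - 1) = -5292 + 4*67 = -5292 + 268 = -5024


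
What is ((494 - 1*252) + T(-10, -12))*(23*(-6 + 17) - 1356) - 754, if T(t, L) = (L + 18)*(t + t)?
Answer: -135320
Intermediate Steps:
T(t, L) = 2*t*(18 + L) (T(t, L) = (18 + L)*(2*t) = 2*t*(18 + L))
((494 - 1*252) + T(-10, -12))*(23*(-6 + 17) - 1356) - 754 = ((494 - 1*252) + 2*(-10)*(18 - 12))*(23*(-6 + 17) - 1356) - 754 = ((494 - 252) + 2*(-10)*6)*(23*11 - 1356) - 754 = (242 - 120)*(253 - 1356) - 754 = 122*(-1103) - 754 = -134566 - 754 = -135320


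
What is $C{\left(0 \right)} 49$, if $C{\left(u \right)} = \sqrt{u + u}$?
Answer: $0$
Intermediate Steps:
$C{\left(u \right)} = \sqrt{2} \sqrt{u}$ ($C{\left(u \right)} = \sqrt{2 u} = \sqrt{2} \sqrt{u}$)
$C{\left(0 \right)} 49 = \sqrt{2} \sqrt{0} \cdot 49 = \sqrt{2} \cdot 0 \cdot 49 = 0 \cdot 49 = 0$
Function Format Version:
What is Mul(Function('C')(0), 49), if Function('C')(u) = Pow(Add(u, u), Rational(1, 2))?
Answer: 0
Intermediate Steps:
Function('C')(u) = Mul(Pow(2, Rational(1, 2)), Pow(u, Rational(1, 2))) (Function('C')(u) = Pow(Mul(2, u), Rational(1, 2)) = Mul(Pow(2, Rational(1, 2)), Pow(u, Rational(1, 2))))
Mul(Function('C')(0), 49) = Mul(Mul(Pow(2, Rational(1, 2)), Pow(0, Rational(1, 2))), 49) = Mul(Mul(Pow(2, Rational(1, 2)), 0), 49) = Mul(0, 49) = 0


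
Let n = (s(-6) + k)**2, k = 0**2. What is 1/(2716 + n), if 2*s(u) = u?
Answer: 1/2725 ≈ 0.00036697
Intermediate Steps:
k = 0
s(u) = u/2
n = 9 (n = ((1/2)*(-6) + 0)**2 = (-3 + 0)**2 = (-3)**2 = 9)
1/(2716 + n) = 1/(2716 + 9) = 1/2725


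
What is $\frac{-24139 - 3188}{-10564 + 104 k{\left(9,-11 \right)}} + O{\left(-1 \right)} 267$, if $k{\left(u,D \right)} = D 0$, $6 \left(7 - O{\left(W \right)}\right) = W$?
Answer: $\frac{20241541}{10564} \approx 1916.1$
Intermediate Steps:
$O{\left(W \right)} = 7 - \frac{W}{6}$
$k{\left(u,D \right)} = 0$
$\frac{-24139 - 3188}{-10564 + 104 k{\left(9,-11 \right)}} + O{\left(-1 \right)} 267 = \frac{-24139 - 3188}{-10564 + 104 \cdot 0} + \left(7 - - \frac{1}{6}\right) 267 = - \frac{27327}{-10564 + 0} + \left(7 + \frac{1}{6}\right) 267 = - \frac{27327}{-10564} + \frac{43}{6} \cdot 267 = \left(-27327\right) \left(- \frac{1}{10564}\right) + \frac{3827}{2} = \frac{27327}{10564} + \frac{3827}{2} = \frac{20241541}{10564}$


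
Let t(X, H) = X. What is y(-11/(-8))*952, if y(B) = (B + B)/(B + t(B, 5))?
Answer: 952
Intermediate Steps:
y(B) = 1 (y(B) = (B + B)/(B + B) = (2*B)/((2*B)) = (2*B)*(1/(2*B)) = 1)
y(-11/(-8))*952 = 1*952 = 952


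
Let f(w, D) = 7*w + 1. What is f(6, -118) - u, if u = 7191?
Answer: -7148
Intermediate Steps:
f(w, D) = 1 + 7*w
f(6, -118) - u = (1 + 7*6) - 1*7191 = (1 + 42) - 7191 = 43 - 7191 = -7148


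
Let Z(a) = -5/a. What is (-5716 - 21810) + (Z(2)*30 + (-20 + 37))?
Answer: -27584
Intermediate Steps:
(-5716 - 21810) + (Z(2)*30 + (-20 + 37)) = (-5716 - 21810) + (-5/2*30 + (-20 + 37)) = -27526 + (-5*½*30 + 17) = -27526 + (-5/2*30 + 17) = -27526 + (-75 + 17) = -27526 - 58 = -27584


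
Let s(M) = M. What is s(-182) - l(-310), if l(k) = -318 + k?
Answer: 446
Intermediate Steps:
s(-182) - l(-310) = -182 - (-318 - 310) = -182 - 1*(-628) = -182 + 628 = 446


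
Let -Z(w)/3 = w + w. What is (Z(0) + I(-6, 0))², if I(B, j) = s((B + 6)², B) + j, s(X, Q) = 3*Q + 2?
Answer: 256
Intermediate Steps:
Z(w) = -6*w (Z(w) = -3*(w + w) = -6*w)
s(X, Q) = 2 + 3*Q
I(B, j) = 2 + j + 3*B (I(B, j) = (2 + 3*B) + j = 2 + j + 3*B)
(Z(0) + I(-6, 0))² = (-6*0 + (2 + 0 + 3*(-6)))² = (0 + (2 + 0 - 18))² = (0 - 16)² = (-16)² = 256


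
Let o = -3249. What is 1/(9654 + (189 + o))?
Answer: 1/6594 ≈ 0.00015165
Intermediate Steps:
1/(9654 + (189 + o)) = 1/(9654 + (189 - 3249)) = 1/(9654 - 3060) = 1/6594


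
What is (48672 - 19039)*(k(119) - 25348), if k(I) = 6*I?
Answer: -729979322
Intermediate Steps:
(48672 - 19039)*(k(119) - 25348) = (48672 - 19039)*(6*119 - 25348) = 29633*(714 - 25348) = 29633*(-24634) = -729979322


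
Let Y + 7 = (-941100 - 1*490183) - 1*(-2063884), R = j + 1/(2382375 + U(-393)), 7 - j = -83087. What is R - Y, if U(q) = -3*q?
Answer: -1309762922999/2383554 ≈ -5.4950e+5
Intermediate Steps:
j = 83094 (j = 7 - 1*(-83087) = 7 + 83087 = 83094)
R = 198059036077/2383554 (R = 83094 + 1/(2382375 - 3*(-393)) = 83094 + 1/(2382375 + 1179) = 83094 + 1/2383554 = 198059036077/2383554 ≈ 83094.)
Y = 632594 (Y = -7 + ((-941100 - 1*490183) - 1*(-2063884)) = -7 + ((-941100 - 490183) + 2063884) = -7 + (-1431283 + 2063884) = -7 + 632601 = 632594)
R - Y = 198059036077/2383554 - 1*632594 = 198059036077/2383554 - 632594 = -1309762922999/2383554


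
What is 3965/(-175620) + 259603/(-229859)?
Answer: -9300573959/8073567516 ≈ -1.1520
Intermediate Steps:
3965/(-175620) + 259603/(-229859) = 3965*(-1/175620) + 259603*(-1/229859) = -793/35124 - 259603/229859 = -9300573959/8073567516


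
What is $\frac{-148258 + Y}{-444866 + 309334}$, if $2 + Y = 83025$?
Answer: $\frac{65235}{135532} \approx 0.48133$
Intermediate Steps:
$Y = 83023$ ($Y = -2 + 83025 = 83023$)
$\frac{-148258 + Y}{-444866 + 309334} = \frac{-148258 + 83023}{-444866 + 309334} = - \frac{65235}{-135532} = \left(-65235\right) \left(- \frac{1}{135532}\right) = \frac{65235}{135532}$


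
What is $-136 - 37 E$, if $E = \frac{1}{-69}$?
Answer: $- \frac{9347}{69} \approx -135.46$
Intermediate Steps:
$E = - \frac{1}{69} \approx -0.014493$
$-136 - 37 E = -136 - - \frac{37}{69} = -136 + \frac{37}{69} = - \frac{9347}{69}$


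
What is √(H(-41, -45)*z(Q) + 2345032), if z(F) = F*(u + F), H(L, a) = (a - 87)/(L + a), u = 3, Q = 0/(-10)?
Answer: 2*√586258 ≈ 1531.3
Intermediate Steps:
Q = 0 (Q = 0*(-⅒) = 0)
H(L, a) = (-87 + a)/(L + a)
z(F) = F*(3 + F)
√(H(-41, -45)*z(Q) + 2345032) = √(((-87 - 45)/(-41 - 45))*(0*(3 + 0)) + 2345032) = √((-132/(-86))*(0*3) + 2345032) = √(-1/86*(-132)*0 + 2345032) = √((66/43)*0 + 2345032) = √(0 + 2345032) = √2345032 = 2*√586258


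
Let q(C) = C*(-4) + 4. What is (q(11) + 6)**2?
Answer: 1156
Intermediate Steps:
q(C) = 4 - 4*C (q(C) = -4*C + 4 = 4 - 4*C)
(q(11) + 6)**2 = ((4 - 4*11) + 6)**2 = ((4 - 44) + 6)**2 = (-40 + 6)**2 = (-34)**2 = 1156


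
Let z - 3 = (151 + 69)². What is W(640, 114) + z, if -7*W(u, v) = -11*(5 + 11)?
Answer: 338997/7 ≈ 48428.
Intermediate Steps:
W(u, v) = 176/7 (W(u, v) = -(-11)*(5 + 11)/7 = -(-11)*16/7 = -⅐*(-176) = 176/7)
z = 48403 (z = 3 + (151 + 69)² = 3 + 220² = 3 + 48400 = 48403)
W(640, 114) + z = 176/7 + 48403 = 338997/7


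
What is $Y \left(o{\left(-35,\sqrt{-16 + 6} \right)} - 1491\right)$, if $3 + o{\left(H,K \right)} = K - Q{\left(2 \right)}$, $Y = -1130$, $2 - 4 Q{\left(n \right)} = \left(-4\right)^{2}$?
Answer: $1684265 - 1130 i \sqrt{10} \approx 1.6843 \cdot 10^{6} - 3573.4 i$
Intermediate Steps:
$Q{\left(n \right)} = - \frac{7}{2}$ ($Q{\left(n \right)} = \frac{1}{2} - \frac{\left(-4\right)^{2}}{4} = \frac{1}{2} - 4 = - \frac{7}{2}$)
$o{\left(H,K \right)} = \frac{1}{2} + K$ ($o{\left(H,K \right)} = -3 + \left(K - - \frac{7}{2}\right) = -3 + \left(K + \frac{7}{2}\right) = -3 + \left(\frac{7}{2} + K\right) = \frac{1}{2} + K$)
$Y \left(o{\left(-35,\sqrt{-16 + 6} \right)} - 1491\right) = - 1130 \left(\left(\frac{1}{2} + \sqrt{-16 + 6}\right) - 1491\right) = - 1130 \left(\left(\frac{1}{2} + \sqrt{-10}\right) - 1491\right) = - 1130 \left(\left(\frac{1}{2} + i \sqrt{10}\right) - 1491\right) = - 1130 \left(- \frac{2981}{2} + i \sqrt{10}\right) = 1684265 - 1130 i \sqrt{10}$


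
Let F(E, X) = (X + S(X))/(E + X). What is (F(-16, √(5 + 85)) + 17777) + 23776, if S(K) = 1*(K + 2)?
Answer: 3448793/83 - 51*√10/83 ≈ 41550.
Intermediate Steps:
S(K) = 2 + K (S(K) = 1*(2 + K) = 2 + K)
F(E, X) = (2 + 2*X)/(E + X) (F(E, X) = (X + (2 + X))/(E + X) = (2 + 2*X)/(E + X))
(F(-16, √(5 + 85)) + 17777) + 23776 = (2*(1 + √(5 + 85))/(-16 + √(5 + 85)) + 17777) + 23776 = (2*(1 + √90)/(-16 + √90) + 17777) + 23776 = (2*(1 + 3*√10)/(-16 + 3*√10) + 17777) + 23776 = (17777 + 2*(1 + 3*√10)/(-16 + 3*√10)) + 23776 = 41553 + 2*(1 + 3*√10)/(-16 + 3*√10)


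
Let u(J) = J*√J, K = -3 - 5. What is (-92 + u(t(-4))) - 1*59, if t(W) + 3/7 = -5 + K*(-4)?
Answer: -151 + 186*√1302/49 ≈ -14.031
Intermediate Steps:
K = -8
t(W) = 186/7 (t(W) = -3/7 + (-5 - 8*(-4)) = -3/7 + (-5 + 32) = -3/7 + 27 = 186/7)
u(J) = J^(3/2)
(-92 + u(t(-4))) - 1*59 = (-92 + (186/7)^(3/2)) - 1*59 = (-92 + 186*√1302/49) - 59 = -151 + 186*√1302/49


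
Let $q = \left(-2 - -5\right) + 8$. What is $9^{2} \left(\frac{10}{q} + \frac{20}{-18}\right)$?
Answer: $- \frac{180}{11} \approx -16.364$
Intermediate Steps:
$q = 11$ ($q = \left(-2 + 5\right) + 8 = 3 + 8 = 11$)
$9^{2} \left(\frac{10}{q} + \frac{20}{-18}\right) = 9^{2} \left(\frac{10}{11} + \frac{20}{-18}\right) = 81 \left(10 \cdot \frac{1}{11} + 20 \left(- \frac{1}{18}\right)\right) = 81 \left(\frac{10}{11} - \frac{10}{9}\right) = 81 \left(- \frac{20}{99}\right) = - \frac{180}{11}$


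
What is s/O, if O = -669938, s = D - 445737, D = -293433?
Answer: 369585/334969 ≈ 1.1033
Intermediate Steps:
s = -739170 (s = -293433 - 445737 = -739170)
s/O = -739170/(-669938) = -739170*(-1/669938) = 369585/334969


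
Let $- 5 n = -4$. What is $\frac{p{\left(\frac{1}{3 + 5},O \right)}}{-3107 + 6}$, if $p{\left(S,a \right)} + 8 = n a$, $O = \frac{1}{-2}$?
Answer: $\frac{6}{2215} \approx 0.0027088$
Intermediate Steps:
$n = \frac{4}{5}$ ($n = \left(- \frac{1}{5}\right) \left(-4\right) = \frac{4}{5} \approx 0.8$)
$O = - \frac{1}{2} \approx -0.5$
$p{\left(S,a \right)} = -8 + \frac{4 a}{5}$
$\frac{p{\left(\frac{1}{3 + 5},O \right)}}{-3107 + 6} = \frac{-8 + \frac{4}{5} \left(- \frac{1}{2}\right)}{-3107 + 6} = \frac{-8 - \frac{2}{5}}{-3101} = \left(- \frac{1}{3101}\right) \left(- \frac{42}{5}\right) = \frac{6}{2215}$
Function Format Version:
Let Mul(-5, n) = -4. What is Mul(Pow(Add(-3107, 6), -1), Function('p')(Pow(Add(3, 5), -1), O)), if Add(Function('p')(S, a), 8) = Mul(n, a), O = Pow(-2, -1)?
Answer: Rational(6, 2215) ≈ 0.0027088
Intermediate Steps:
n = Rational(4, 5) (n = Mul(Rational(-1, 5), -4) = Rational(4, 5) ≈ 0.80000)
O = Rational(-1, 2) ≈ -0.50000
Function('p')(S, a) = Add(-8, Mul(Rational(4, 5), a))
Mul(Pow(Add(-3107, 6), -1), Function('p')(Pow(Add(3, 5), -1), O)) = Mul(Pow(Add(-3107, 6), -1), Add(-8, Mul(Rational(4, 5), Rational(-1, 2)))) = Mul(Pow(-3101, -1), Add(-8, Rational(-2, 5))) = Mul(Rational(-1, 3101), Rational(-42, 5)) = Rational(6, 2215)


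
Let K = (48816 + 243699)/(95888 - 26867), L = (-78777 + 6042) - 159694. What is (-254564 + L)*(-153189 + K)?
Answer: 572106685037758/7669 ≈ 7.4600e+10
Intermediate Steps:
L = -232429 (L = -72735 - 159694 = -232429)
K = 97505/23007 (K = 292515/69021 = 292515*(1/69021) = 97505/23007 ≈ 4.2381)
(-254564 + L)*(-153189 + K) = (-254564 - 232429)*(-153189 + 97505/23007) = -486993*(-3524321818/23007) = 572106685037758/7669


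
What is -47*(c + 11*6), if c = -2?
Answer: -3008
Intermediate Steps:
-47*(c + 11*6) = -47*(-2 + 11*6) = -47*(-2 + 66) = -47*64 = -3008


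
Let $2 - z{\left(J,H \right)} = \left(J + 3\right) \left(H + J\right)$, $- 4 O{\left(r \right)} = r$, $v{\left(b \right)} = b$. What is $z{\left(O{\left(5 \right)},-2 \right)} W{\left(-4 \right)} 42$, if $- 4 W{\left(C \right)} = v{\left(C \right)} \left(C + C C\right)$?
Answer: $\frac{7749}{2} \approx 3874.5$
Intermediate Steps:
$W{\left(C \right)} = - \frac{C \left(C + C^{2}\right)}{4}$ ($W{\left(C \right)} = - \frac{C \left(C + C C\right)}{4} = - \frac{C \left(C + C^{2}\right)}{4}$)
$O{\left(r \right)} = - \frac{r}{4}$
$z{\left(J,H \right)} = 2 - \left(3 + J\right) \left(H + J\right)$ ($z{\left(J,H \right)} = 2 - \left(J + 3\right) \left(H + J\right) = 2 - \left(3 + J\right) \left(H + J\right)$)
$z{\left(O{\left(5 \right)},-2 \right)} W{\left(-4 \right)} 42 = \left(2 - \left(\left(- \frac{1}{4}\right) 5\right)^{2} - -6 - 3 \left(\left(- \frac{1}{4}\right) 5\right) - - 2 \left(\left(- \frac{1}{4}\right) 5\right)\right) \frac{\left(-4\right)^{2} \left(-1 - -4\right)}{4} \cdot 42 = \left(2 - \left(- \frac{5}{4}\right)^{2} + 6 - - \frac{15}{4} - \left(-2\right) \left(- \frac{5}{4}\right)\right) \frac{1}{4} \cdot 16 \left(-1 + 4\right) 42 = \left(2 - \frac{25}{16} + 6 + \frac{15}{4} - \frac{5}{2}\right) \frac{1}{4} \cdot 16 \cdot 3 \cdot 42 = \left(2 - \frac{25}{16} + 6 + \frac{15}{4} - \frac{5}{2}\right) 12 \cdot 42 = \frac{123}{16} \cdot 12 \cdot 42 = \frac{369}{4} \cdot 42 = \frac{7749}{2}$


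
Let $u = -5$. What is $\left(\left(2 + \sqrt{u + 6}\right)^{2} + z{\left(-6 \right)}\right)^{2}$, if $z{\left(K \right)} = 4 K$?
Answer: $225$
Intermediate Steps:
$\left(\left(2 + \sqrt{u + 6}\right)^{2} + z{\left(-6 \right)}\right)^{2} = \left(\left(2 + \sqrt{-5 + 6}\right)^{2} + 4 \left(-6\right)\right)^{2} = \left(\left(2 + \sqrt{1}\right)^{2} - 24\right)^{2} = \left(\left(2 + 1\right)^{2} - 24\right)^{2} = \left(3^{2} - 24\right)^{2} = \left(9 - 24\right)^{2} = \left(-15\right)^{2} = 225$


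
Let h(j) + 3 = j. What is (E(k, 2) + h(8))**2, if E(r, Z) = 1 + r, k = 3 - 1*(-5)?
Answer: 196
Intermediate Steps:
k = 8 (k = 3 + 5 = 8)
h(j) = -3 + j
(E(k, 2) + h(8))**2 = ((1 + 8) + (-3 + 8))**2 = (9 + 5)**2 = 14**2 = 196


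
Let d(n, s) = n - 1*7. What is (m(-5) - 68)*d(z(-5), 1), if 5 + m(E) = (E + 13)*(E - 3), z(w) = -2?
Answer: 1233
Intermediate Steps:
d(n, s) = -7 + n (d(n, s) = n - 7 = -7 + n)
m(E) = -5 + (-3 + E)*(13 + E) (m(E) = -5 + (E + 13)*(E - 3) = -5 + (13 + E)*(-3 + E) = -5 + (-3 + E)*(13 + E))
(m(-5) - 68)*d(z(-5), 1) = ((-44 + (-5)**2 + 10*(-5)) - 68)*(-7 - 2) = ((-44 + 25 - 50) - 68)*(-9) = (-69 - 68)*(-9) = -137*(-9) = 1233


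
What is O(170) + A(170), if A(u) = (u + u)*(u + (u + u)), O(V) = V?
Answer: 173570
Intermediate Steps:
A(u) = 6*u**2 (A(u) = (2*u)*(u + 2*u) = (2*u)*(3*u) = 6*u**2)
O(170) + A(170) = 170 + 6*170**2 = 170 + 6*28900 = 170 + 173400 = 173570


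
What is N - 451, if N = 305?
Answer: -146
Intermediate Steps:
N - 451 = 305 - 451 = -146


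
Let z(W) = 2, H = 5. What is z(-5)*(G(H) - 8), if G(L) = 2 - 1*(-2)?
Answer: -8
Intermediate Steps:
G(L) = 4 (G(L) = 2 + 2 = 4)
z(-5)*(G(H) - 8) = 2*(4 - 8) = 2*(-4) = -8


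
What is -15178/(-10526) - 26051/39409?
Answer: 161968488/207409567 ≈ 0.78091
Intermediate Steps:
-15178/(-10526) - 26051/39409 = -15178*(-1/10526) - 26051*1/39409 = 7589/5263 - 26051/39409 = 161968488/207409567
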